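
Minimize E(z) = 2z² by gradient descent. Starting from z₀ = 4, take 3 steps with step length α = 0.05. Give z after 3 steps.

E′(z) = 4z
Step 1: E′(4) = 16; z₁ = 4 − 0.05·16 = 3.2
Step 2: E′(3.2) = 12.8; z₂ = 3.2 − 0.05·12.8 = 2.56
Step 3: E′(2.56) = 10.24; z₃ = 2.56 − 0.05·10.24 = 2.048

2.048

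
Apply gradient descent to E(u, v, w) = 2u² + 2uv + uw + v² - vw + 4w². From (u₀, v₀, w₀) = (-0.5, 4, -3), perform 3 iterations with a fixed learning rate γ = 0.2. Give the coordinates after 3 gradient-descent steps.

∇E = (4u + 2v + w, 2u + 2v - w, u - v + 8w)
Step 1: at (-0.5, 4, -3), ∇E = (3, 10, -28.5) → (-0.5, 4, -3) − 0.2·(3, 10, -28.5) = (-1.1, 2, 2.7)
Step 2: at (-1.1, 2, 2.7), ∇E = (2.3, -0.9, 18.5) → (-1.1, 2, 2.7) − 0.2·(2.3, -0.9, 18.5) = (-1.56, 2.18, -1)
Step 3: at (-1.56, 2.18, -1), ∇E = (-2.88, 2.24, -11.74) → (-1.56, 2.18, -1) − 0.2·(-2.88, 2.24, -11.74) = (-0.984, 1.732, 1.348)

(-0.984, 1.732, 1.348)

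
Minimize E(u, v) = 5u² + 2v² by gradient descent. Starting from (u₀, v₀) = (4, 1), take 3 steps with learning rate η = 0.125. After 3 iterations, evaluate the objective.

0.05078125

∇E = (10u, 4v)
(u₁, v₁) = (4, 1) − 0.125·(40, 4) = (-1, 0.5)
(u₂, v₂) = (-1, 0.5) − 0.125·(-10, 2) = (0.25, 0.25)
(u₃, v₃) = (0.25, 0.25) − 0.125·(2.5, 1) = (-0.0625, 0.125)
E(-0.0625, 0.125) = 0.05078125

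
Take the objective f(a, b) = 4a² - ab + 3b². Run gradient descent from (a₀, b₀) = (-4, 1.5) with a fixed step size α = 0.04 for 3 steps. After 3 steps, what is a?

-1.177792

∇f = (8a - b, -a + 6b)
Step 1: at (-4, 1.5), ∇f = (-33.5, 13) → (-4, 1.5) − 0.04·(-33.5, 13) = (-2.66, 0.98)
Step 2: at (-2.66, 0.98), ∇f = (-22.26, 8.54) → (-2.66, 0.98) − 0.04·(-22.26, 8.54) = (-1.7696, 0.6384)
Step 3: at (-1.7696, 0.6384), ∇f = (-14.7952, 5.6) → (-1.7696, 0.6384) − 0.04·(-14.7952, 5.6) = (-1.177792, 0.4144)
a = -1.177792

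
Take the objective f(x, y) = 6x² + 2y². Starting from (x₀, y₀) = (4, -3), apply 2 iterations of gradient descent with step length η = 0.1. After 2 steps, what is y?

-1.08

∇f = (12x, 4y)
Step 1: at (4, -3), ∇f = (48, -12) → (4, -3) − 0.1·(48, -12) = (-0.8, -1.8)
Step 2: at (-0.8, -1.8), ∇f = (-9.6, -7.2) → (-0.8, -1.8) − 0.1·(-9.6, -7.2) = (0.16, -1.08)
y = -1.08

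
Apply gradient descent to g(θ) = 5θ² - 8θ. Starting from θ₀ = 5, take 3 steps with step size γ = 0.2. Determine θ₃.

-3.4

g′(θ) = 10θ - 8
θ₁ = 5 − 0.2·42 = -3.4
θ₂ = -3.4 − 0.2·(-42) = 5
θ₃ = 5 − 0.2·42 = -3.4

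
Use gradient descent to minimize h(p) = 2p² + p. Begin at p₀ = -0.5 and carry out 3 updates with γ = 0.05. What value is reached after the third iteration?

-0.378

h′(p) = 4p + 1
p₁ = -0.5 − 0.05·(-1) = -0.45
p₂ = -0.45 − 0.05·(-0.8) = -0.41
p₃ = -0.41 − 0.05·(-0.64) = -0.378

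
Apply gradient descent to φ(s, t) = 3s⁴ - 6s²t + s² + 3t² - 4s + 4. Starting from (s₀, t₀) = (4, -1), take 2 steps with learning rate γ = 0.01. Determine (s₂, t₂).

∇φ = (12s³ - 12st + 2s - 4, -6s² + 6t)
Step 1: at (4, -1), ∇φ = (820, -102) → (4, -1) − 0.01·(820, -102) = (-4.2, 0.02)
Step 2: at (-4.2, 0.02), ∇φ = (-900.448, -105.72) → (-4.2, 0.02) − 0.01·(-900.448, -105.72) = (4.80448, 1.0772)

(4.80448, 1.0772)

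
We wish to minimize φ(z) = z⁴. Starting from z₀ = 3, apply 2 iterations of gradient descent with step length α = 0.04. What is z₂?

φ′(z) = 4z³
z₁ = 3 − 0.04·108 = -1.32
z₂ = -1.32 − 0.04·(-9.199872) = -0.95200512

-0.95200512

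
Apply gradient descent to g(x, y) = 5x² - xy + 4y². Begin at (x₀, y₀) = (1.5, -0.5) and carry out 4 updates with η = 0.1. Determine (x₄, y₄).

(0.00015, 0.00035)

∇g = (10x - y, -x + 8y)
Step 1: at (1.5, -0.5), ∇g = (15.5, -5.5) → (1.5, -0.5) − 0.1·(15.5, -5.5) = (-0.05, 0.05)
Step 2: at (-0.05, 0.05), ∇g = (-0.55, 0.45) → (-0.05, 0.05) − 0.1·(-0.55, 0.45) = (0.005, 0.005)
Step 3: at (0.005, 0.005), ∇g = (0.045, 0.035) → (0.005, 0.005) − 0.1·(0.045, 0.035) = (0.0005, 0.0015)
Step 4: at (0.0005, 0.0015), ∇g = (0.0035, 0.0115) → (0.0005, 0.0015) − 0.1·(0.0035, 0.0115) = (0.00015, 0.00035)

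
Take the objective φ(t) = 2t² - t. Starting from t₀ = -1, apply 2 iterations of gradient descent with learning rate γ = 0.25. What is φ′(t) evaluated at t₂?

φ′(t) = 4t - 1
Step 1: φ′(-1) = -5; t₁ = -1 − 0.25·(-5) = 0.25
Step 2: φ′(0.25) = 0; t₂ = 0.25 − 0.25·0 = 0.25
φ′(t) at (0.25) = 0

0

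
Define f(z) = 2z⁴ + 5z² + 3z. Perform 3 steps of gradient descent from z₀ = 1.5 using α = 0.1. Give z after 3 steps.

-7731.1776

f′(z) = 8z³ + 10z + 3
Step 1: f′(1.5) = 45; z₁ = 1.5 − 0.1·45 = -3
Step 2: f′(-3) = -243; z₂ = -3 − 0.1·(-243) = 21.3
Step 3: f′(21.3) = 77524.776; z₃ = 21.3 − 0.1·77524.776 = -7731.1776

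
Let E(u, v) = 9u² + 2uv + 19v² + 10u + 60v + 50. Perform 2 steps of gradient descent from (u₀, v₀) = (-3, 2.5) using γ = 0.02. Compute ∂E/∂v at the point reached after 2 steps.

∇E = (18u + 2v + 10, 2u + 38v + 60)
Step 1: at (-3, 2.5), ∇E = (-39, 149) → (-3, 2.5) − 0.02·(-39, 149) = (-2.22, -0.48)
Step 2: at (-2.22, -0.48), ∇E = (-30.92, 37.32) → (-2.22, -0.48) − 0.02·(-30.92, 37.32) = (-1.6016, -1.2264)
∂E/∂v at (-1.6016, -1.2264) = 10.1936

10.1936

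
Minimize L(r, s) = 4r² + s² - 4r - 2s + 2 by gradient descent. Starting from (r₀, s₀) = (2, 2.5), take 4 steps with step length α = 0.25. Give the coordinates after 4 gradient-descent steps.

(2, 1.09375)

∇L = (8r - 4, 2s - 2)
Step 1: at (2, 2.5), ∇L = (12, 3) → (2, 2.5) − 0.25·(12, 3) = (-1, 1.75)
Step 2: at (-1, 1.75), ∇L = (-12, 1.5) → (-1, 1.75) − 0.25·(-12, 1.5) = (2, 1.375)
Step 3: at (2, 1.375), ∇L = (12, 0.75) → (2, 1.375) − 0.25·(12, 0.75) = (-1, 1.1875)
Step 4: at (-1, 1.1875), ∇L = (-12, 0.375) → (-1, 1.1875) − 0.25·(-12, 0.375) = (2, 1.09375)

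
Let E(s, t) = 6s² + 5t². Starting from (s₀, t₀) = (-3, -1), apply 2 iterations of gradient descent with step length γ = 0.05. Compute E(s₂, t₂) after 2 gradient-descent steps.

1.6949

∇E = (12s, 10t)
(s₁, t₁) = (-3, -1) − 0.05·(-36, -10) = (-1.2, -0.5)
(s₂, t₂) = (-1.2, -0.5) − 0.05·(-14.4, -5) = (-0.48, -0.25)
E(-0.48, -0.25) = 1.6949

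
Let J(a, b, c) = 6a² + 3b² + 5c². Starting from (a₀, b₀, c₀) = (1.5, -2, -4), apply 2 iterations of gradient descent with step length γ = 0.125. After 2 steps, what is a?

0.375

∇J = (12a, 6b, 10c)
(a₁, b₁, c₁) = (1.5, -2, -4) − 0.125·(18, -12, -40) = (-0.75, -0.5, 1)
(a₂, b₂, c₂) = (-0.75, -0.5, 1) − 0.125·(-9, -3, 10) = (0.375, -0.125, -0.25)
a = 0.375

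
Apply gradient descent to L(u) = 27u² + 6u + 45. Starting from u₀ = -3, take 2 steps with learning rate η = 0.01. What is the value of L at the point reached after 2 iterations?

54.75586752

L′(u) = 54u + 6
Step 1: L′(-3) = -156; u₁ = -3 − 0.01·(-156) = -1.44
Step 2: L′(-1.44) = -71.76; u₂ = -1.44 − 0.01·(-71.76) = -0.7224
L(-0.7224) = 54.75586752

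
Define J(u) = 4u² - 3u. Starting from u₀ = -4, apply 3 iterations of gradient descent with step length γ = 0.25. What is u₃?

4.75

J′(u) = 8u - 3
Step 1: J′(-4) = -35; u₁ = -4 − 0.25·(-35) = 4.75
Step 2: J′(4.75) = 35; u₂ = 4.75 − 0.25·35 = -4
Step 3: J′(-4) = -35; u₃ = -4 − 0.25·(-35) = 4.75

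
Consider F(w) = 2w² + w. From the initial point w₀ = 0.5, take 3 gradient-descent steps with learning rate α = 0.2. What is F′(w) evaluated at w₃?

0.024

F′(w) = 4w + 1
w₁ = 0.5 − 0.2·3 = -0.1
w₂ = -0.1 − 0.2·0.6 = -0.22
w₃ = -0.22 − 0.2·0.12 = -0.244
F′(w) at (-0.244) = 0.024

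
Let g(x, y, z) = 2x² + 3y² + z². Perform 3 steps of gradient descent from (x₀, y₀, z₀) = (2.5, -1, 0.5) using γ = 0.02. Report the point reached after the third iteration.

∇g = (4x, 6y, 2z)
(x₁, y₁, z₁) = (2.5, -1, 0.5) − 0.02·(10, -6, 1) = (2.3, -0.88, 0.48)
(x₂, y₂, z₂) = (2.3, -0.88, 0.48) − 0.02·(9.2, -5.28, 0.96) = (2.116, -0.7744, 0.4608)
(x₃, y₃, z₃) = (2.116, -0.7744, 0.4608) − 0.02·(8.464, -4.6464, 0.9216) = (1.94672, -0.681472, 0.442368)

(1.94672, -0.681472, 0.442368)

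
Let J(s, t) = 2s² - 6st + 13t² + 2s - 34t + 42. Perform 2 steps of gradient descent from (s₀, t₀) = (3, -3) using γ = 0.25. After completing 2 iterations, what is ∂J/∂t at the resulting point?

-4489

∇J = (4s - 6t + 2, -6s + 26t - 34)
Step 1: at (3, -3), ∇J = (32, -130) → (3, -3) − 0.25·(32, -130) = (-5, 29.5)
Step 2: at (-5, 29.5), ∇J = (-195, 763) → (-5, 29.5) − 0.25·(-195, 763) = (43.75, -161.25)
∂J/∂t at (43.75, -161.25) = -4489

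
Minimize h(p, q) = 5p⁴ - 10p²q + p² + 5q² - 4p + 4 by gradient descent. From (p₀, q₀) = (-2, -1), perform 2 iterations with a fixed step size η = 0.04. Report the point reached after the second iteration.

∇h = (20p³ - 20pq + 2p - 4, -10p² + 10q)
Step 1: at (-2, -1), ∇h = (-208, -50) → (-2, -1) − 0.04·(-208, -50) = (6.32, 1)
Step 2: at (6.32, 1), ∇h = (4930.95936, -389.424) → (6.32, 1) − 0.04·(4930.95936, -389.424) = (-190.9183744, 16.57696)

(-190.9183744, 16.57696)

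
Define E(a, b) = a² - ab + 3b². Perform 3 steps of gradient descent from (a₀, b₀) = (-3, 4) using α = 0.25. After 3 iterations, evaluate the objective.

∇E = (2a - b, -a + 6b)
Step 1: at (-3, 4), ∇E = (-10, 27) → (-3, 4) − 0.25·(-10, 27) = (-0.5, -2.75)
Step 2: at (-0.5, -2.75), ∇E = (1.75, -16) → (-0.5, -2.75) − 0.25·(1.75, -16) = (-0.9375, 1.25)
Step 3: at (-0.9375, 1.25), ∇E = (-3.125, 8.4375) → (-0.9375, 1.25) − 0.25·(-3.125, 8.4375) = (-0.15625, -0.859375)
E(-0.15625, -0.859375) = 2.105712890625

2.105712890625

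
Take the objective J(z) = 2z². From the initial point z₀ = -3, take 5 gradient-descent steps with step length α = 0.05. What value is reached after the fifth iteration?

-0.98304

J′(z) = 4z
Step 1: J′(-3) = -12; z₁ = -3 − 0.05·(-12) = -2.4
Step 2: J′(-2.4) = -9.6; z₂ = -2.4 − 0.05·(-9.6) = -1.92
Step 3: J′(-1.92) = -7.68; z₃ = -1.92 − 0.05·(-7.68) = -1.536
Step 4: J′(-1.536) = -6.144; z₄ = -1.536 − 0.05·(-6.144) = -1.2288
Step 5: J′(-1.2288) = -4.9152; z₅ = -1.2288 − 0.05·(-4.9152) = -0.98304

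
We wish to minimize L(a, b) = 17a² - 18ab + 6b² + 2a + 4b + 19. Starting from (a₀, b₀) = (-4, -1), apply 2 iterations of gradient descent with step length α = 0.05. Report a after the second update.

∇L = (34a - 18b + 2, -18a + 12b + 4)
Step 1: at (-4, -1), ∇L = (-116, 64) → (-4, -1) − 0.05·(-116, 64) = (1.8, -4.2)
Step 2: at (1.8, -4.2), ∇L = (138.8, -78.8) → (1.8, -4.2) − 0.05·(138.8, -78.8) = (-5.14, -0.26)
a = -5.14

-5.14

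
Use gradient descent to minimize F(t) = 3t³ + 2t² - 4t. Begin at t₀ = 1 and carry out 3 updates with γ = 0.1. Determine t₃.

F′(t) = 9t² + 4t - 4
t₁ = 1 − 0.1·9 = 0.1
t₂ = 0.1 − 0.1·(-3.51) = 0.451
t₃ = 0.451 − 0.1·(-0.365391) = 0.4875391

0.4875391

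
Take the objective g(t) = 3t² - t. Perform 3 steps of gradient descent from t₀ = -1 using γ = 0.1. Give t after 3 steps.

0.092

g′(t) = 6t - 1
t₁ = -1 − 0.1·(-7) = -0.3
t₂ = -0.3 − 0.1·(-2.8) = -0.02
t₃ = -0.02 − 0.1·(-1.12) = 0.092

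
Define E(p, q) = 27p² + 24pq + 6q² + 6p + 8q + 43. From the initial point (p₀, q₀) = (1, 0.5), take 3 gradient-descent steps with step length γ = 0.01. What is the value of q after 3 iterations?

-0.126208

∇E = (54p + 24q + 6, 24p + 12q + 8)
Step 1: at (1, 0.5), ∇E = (72, 38) → (1, 0.5) − 0.01·(72, 38) = (0.28, 0.12)
Step 2: at (0.28, 0.12), ∇E = (24, 16.16) → (0.28, 0.12) − 0.01·(24, 16.16) = (0.04, -0.0416)
Step 3: at (0.04, -0.0416), ∇E = (7.1616, 8.4608) → (0.04, -0.0416) − 0.01·(7.1616, 8.4608) = (-0.031616, -0.126208)
q = -0.126208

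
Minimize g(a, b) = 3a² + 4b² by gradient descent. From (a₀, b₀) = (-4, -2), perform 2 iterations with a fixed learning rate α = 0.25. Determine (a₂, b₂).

∇g = (6a, 8b)
Step 1: at (-4, -2), ∇g = (-24, -16) → (-4, -2) − 0.25·(-24, -16) = (2, 2)
Step 2: at (2, 2), ∇g = (12, 16) → (2, 2) − 0.25·(12, 16) = (-1, -2)

(-1, -2)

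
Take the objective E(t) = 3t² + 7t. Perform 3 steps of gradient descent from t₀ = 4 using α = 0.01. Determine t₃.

3.124684

E′(t) = 6t + 7
t₁ = 4 − 0.01·31 = 3.69
t₂ = 3.69 − 0.01·29.14 = 3.3986
t₃ = 3.3986 − 0.01·27.3916 = 3.124684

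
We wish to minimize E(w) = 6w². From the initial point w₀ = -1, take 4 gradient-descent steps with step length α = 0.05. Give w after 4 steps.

E′(w) = 12w
w₁ = -1 − 0.05·(-12) = -0.4
w₂ = -0.4 − 0.05·(-4.8) = -0.16
w₃ = -0.16 − 0.05·(-1.92) = -0.064
w₄ = -0.064 − 0.05·(-0.768) = -0.0256

-0.0256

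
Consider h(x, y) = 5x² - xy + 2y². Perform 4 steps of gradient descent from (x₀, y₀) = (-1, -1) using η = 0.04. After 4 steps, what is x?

-0.1956352

∇h = (10x - y, -x + 4y)
Step 1: at (-1, -1), ∇h = (-9, -3) → (-1, -1) − 0.04·(-9, -3) = (-0.64, -0.88)
Step 2: at (-0.64, -0.88), ∇h = (-5.52, -2.88) → (-0.64, -0.88) − 0.04·(-5.52, -2.88) = (-0.4192, -0.7648)
Step 3: at (-0.4192, -0.7648), ∇h = (-3.4272, -2.64) → (-0.4192, -0.7648) − 0.04·(-3.4272, -2.64) = (-0.282112, -0.6592)
Step 4: at (-0.282112, -0.6592), ∇h = (-2.16192, -2.354688) → (-0.282112, -0.6592) − 0.04·(-2.16192, -2.354688) = (-0.1956352, -0.56501248)
x = -0.1956352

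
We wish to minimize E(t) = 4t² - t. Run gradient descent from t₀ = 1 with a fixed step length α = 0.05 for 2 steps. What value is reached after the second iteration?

0.44

E′(t) = 8t - 1
t₁ = 1 − 0.05·7 = 0.65
t₂ = 0.65 − 0.05·4.2 = 0.44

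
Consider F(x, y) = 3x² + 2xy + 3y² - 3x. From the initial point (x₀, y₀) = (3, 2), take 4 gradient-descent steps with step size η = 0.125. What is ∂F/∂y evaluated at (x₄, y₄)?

∇F = (6x + 2y - 3, 2x + 6y)
Step 1: at (3, 2), ∇F = (19, 18) → (3, 2) − 0.125·(19, 18) = (0.625, -0.25)
Step 2: at (0.625, -0.25), ∇F = (0.25, -0.25) → (0.625, -0.25) − 0.125·(0.25, -0.25) = (0.59375, -0.21875)
Step 3: at (0.59375, -0.21875), ∇F = (0.125, -0.125) → (0.59375, -0.21875) − 0.125·(0.125, -0.125) = (0.578125, -0.203125)
Step 4: at (0.578125, -0.203125), ∇F = (0.0625, -0.0625) → (0.578125, -0.203125) − 0.125·(0.0625, -0.0625) = (0.5703125, -0.1953125)
∂F/∂y at (0.5703125, -0.1953125) = -0.03125

-0.03125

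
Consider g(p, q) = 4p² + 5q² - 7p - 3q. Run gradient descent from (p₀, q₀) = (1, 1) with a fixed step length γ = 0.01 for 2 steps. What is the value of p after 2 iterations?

0.9808

∇g = (8p - 7, 10q - 3)
Step 1: at (1, 1), ∇g = (1, 7) → (1, 1) − 0.01·(1, 7) = (0.99, 0.93)
Step 2: at (0.99, 0.93), ∇g = (0.92, 6.3) → (0.99, 0.93) − 0.01·(0.92, 6.3) = (0.9808, 0.867)
p = 0.9808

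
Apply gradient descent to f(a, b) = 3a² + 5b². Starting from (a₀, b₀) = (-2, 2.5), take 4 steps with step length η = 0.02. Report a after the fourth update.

-1.19939072

∇f = (6a, 10b)
Step 1: at (-2, 2.5), ∇f = (-12, 25) → (-2, 2.5) − 0.02·(-12, 25) = (-1.76, 2)
Step 2: at (-1.76, 2), ∇f = (-10.56, 20) → (-1.76, 2) − 0.02·(-10.56, 20) = (-1.5488, 1.6)
Step 3: at (-1.5488, 1.6), ∇f = (-9.2928, 16) → (-1.5488, 1.6) − 0.02·(-9.2928, 16) = (-1.362944, 1.28)
Step 4: at (-1.362944, 1.28), ∇f = (-8.177664, 12.8) → (-1.362944, 1.28) − 0.02·(-8.177664, 12.8) = (-1.19939072, 1.024)
a = -1.19939072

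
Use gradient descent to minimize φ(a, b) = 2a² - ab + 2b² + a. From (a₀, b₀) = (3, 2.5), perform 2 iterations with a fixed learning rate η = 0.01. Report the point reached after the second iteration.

∇φ = (4a - b + 1, -a + 4b)
Step 1: at (3, 2.5), ∇φ = (10.5, 7) → (3, 2.5) − 0.01·(10.5, 7) = (2.895, 2.43)
Step 2: at (2.895, 2.43), ∇φ = (10.15, 6.825) → (2.895, 2.43) − 0.01·(10.15, 6.825) = (2.7935, 2.36175)

(2.7935, 2.36175)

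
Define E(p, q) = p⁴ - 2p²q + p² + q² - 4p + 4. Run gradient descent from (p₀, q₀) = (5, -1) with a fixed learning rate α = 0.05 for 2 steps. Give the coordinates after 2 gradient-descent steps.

(1906.9334, 46.809)

∇E = (4p³ - 4pq + 2p - 4, -2p² + 2q)
Step 1: at (5, -1), ∇E = (526, -52) → (5, -1) − 0.05·(526, -52) = (-21.3, 1.6)
Step 2: at (-21.3, 1.6), ∇E = (-38564.668, -904.18) → (-21.3, 1.6) − 0.05·(-38564.668, -904.18) = (1906.9334, 46.809)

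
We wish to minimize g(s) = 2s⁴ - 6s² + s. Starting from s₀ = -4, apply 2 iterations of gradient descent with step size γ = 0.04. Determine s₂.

g′(s) = 8s³ - 12s + 1
Step 1: g′(-4) = -463; s₁ = -4 − 0.04·(-463) = 14.52
Step 2: g′(14.52) = 24316.819264; s₂ = 14.52 − 0.04·24316.819264 = -958.15277056

-958.15277056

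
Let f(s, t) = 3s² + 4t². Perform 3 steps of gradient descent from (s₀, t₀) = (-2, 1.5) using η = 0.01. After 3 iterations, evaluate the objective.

13.735632384768

∇f = (6s, 8t)
(s₁, t₁) = (-2, 1.5) − 0.01·(-12, 12) = (-1.88, 1.38)
(s₂, t₂) = (-1.88, 1.38) − 0.01·(-11.28, 11.04) = (-1.7672, 1.2696)
(s₃, t₃) = (-1.7672, 1.2696) − 0.01·(-10.6032, 10.1568) = (-1.661168, 1.168032)
f(-1.661168, 1.168032) = 13.735632384768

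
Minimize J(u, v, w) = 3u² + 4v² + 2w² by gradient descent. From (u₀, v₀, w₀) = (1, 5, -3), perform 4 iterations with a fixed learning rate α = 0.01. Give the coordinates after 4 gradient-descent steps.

∇J = (6u, 8v, 4w)
Step 1: at (1, 5, -3), ∇J = (6, 40, -12) → (1, 5, -3) − 0.01·(6, 40, -12) = (0.94, 4.6, -2.88)
Step 2: at (0.94, 4.6, -2.88), ∇J = (5.64, 36.8, -11.52) → (0.94, 4.6, -2.88) − 0.01·(5.64, 36.8, -11.52) = (0.8836, 4.232, -2.7648)
Step 3: at (0.8836, 4.232, -2.7648), ∇J = (5.3016, 33.856, -11.0592) → (0.8836, 4.232, -2.7648) − 0.01·(5.3016, 33.856, -11.0592) = (0.830584, 3.89344, -2.654208)
Step 4: at (0.830584, 3.89344, -2.654208), ∇J = (4.983504, 31.14752, -10.616832) → (0.830584, 3.89344, -2.654208) − 0.01·(4.983504, 31.14752, -10.616832) = (0.78074896, 3.5819648, -2.54803968)

(0.78074896, 3.5819648, -2.54803968)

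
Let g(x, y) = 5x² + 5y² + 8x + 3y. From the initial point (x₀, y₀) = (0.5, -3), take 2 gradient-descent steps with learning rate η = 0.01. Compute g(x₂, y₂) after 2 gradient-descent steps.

∇g = (10x + 8, 10y + 3)
Step 1: at (0.5, -3), ∇g = (13, -27) → (0.5, -3) − 0.01·(13, -27) = (0.37, -2.73)
Step 2: at (0.37, -2.73), ∇g = (11.7, -24.3) → (0.37, -2.73) − 0.01·(11.7, -24.3) = (0.253, -2.487)
g(0.253, -2.487) = 25.80889

25.80889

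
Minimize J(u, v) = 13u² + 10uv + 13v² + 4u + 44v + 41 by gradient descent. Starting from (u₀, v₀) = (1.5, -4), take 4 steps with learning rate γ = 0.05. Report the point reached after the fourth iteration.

(0.3468, -2.158)

∇J = (26u + 10v + 4, 10u + 26v + 44)
Step 1: at (1.5, -4), ∇J = (3, -45) → (1.5, -4) − 0.05·(3, -45) = (1.35, -1.75)
Step 2: at (1.35, -1.75), ∇J = (21.6, 12) → (1.35, -1.75) − 0.05·(21.6, 12) = (0.27, -2.35)
Step 3: at (0.27, -2.35), ∇J = (-12.48, -14.4) → (0.27, -2.35) − 0.05·(-12.48, -14.4) = (0.894, -1.63)
Step 4: at (0.894, -1.63), ∇J = (10.944, 10.56) → (0.894, -1.63) − 0.05·(10.944, 10.56) = (0.3468, -2.158)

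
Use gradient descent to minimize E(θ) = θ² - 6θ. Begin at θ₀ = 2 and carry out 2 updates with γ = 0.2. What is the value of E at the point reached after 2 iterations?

-8.8704

E′(θ) = 2θ - 6
θ₁ = 2 − 0.2·(-2) = 2.4
θ₂ = 2.4 − 0.2·(-1.2) = 2.64
E(2.64) = -8.8704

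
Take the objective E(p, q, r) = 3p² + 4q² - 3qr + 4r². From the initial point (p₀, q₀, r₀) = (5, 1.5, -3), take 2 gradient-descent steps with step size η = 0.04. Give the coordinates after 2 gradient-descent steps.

(2.888, 0.2256, -1.1856)

∇E = (6p, 8q - 3r, -3q + 8r)
(p₁, q₁, r₁) = (5, 1.5, -3) − 0.04·(30, 21, -28.5) = (3.8, 0.66, -1.86)
(p₂, q₂, r₂) = (3.8, 0.66, -1.86) − 0.04·(22.8, 10.86, -16.86) = (2.888, 0.2256, -1.1856)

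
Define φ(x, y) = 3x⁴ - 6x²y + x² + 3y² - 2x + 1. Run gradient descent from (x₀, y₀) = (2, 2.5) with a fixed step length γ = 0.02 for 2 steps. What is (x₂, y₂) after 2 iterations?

(1.57037824, 2.542912)

∇φ = (12x³ - 12xy + 2x - 2, -6x² + 6y)
Step 1: at (2, 2.5), ∇φ = (38, -9) → (2, 2.5) − 0.02·(38, -9) = (1.24, 2.68)
Step 2: at (1.24, 2.68), ∇φ = (-16.518912, 6.8544) → (1.24, 2.68) − 0.02·(-16.518912, 6.8544) = (1.57037824, 2.542912)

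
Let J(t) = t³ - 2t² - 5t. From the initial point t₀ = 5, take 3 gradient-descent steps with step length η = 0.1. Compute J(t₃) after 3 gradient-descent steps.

-6.732421875

J′(t) = 3t² - 4t - 5
t₁ = 5 − 0.1·50 = 0
t₂ = 0 − 0.1·(-5) = 0.5
t₃ = 0.5 − 0.1·(-6.25) = 1.125
J(1.125) = -6.732421875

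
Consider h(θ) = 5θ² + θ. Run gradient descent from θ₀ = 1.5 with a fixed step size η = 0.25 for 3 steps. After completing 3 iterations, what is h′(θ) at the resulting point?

-54

h′(θ) = 10θ + 1
θ₁ = 1.5 − 0.25·16 = -2.5
θ₂ = -2.5 − 0.25·(-24) = 3.5
θ₃ = 3.5 − 0.25·36 = -5.5
h′(θ) at (-5.5) = -54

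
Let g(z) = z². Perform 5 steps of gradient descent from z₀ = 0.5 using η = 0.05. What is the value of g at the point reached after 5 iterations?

0.087169610025

g′(z) = 2z
Step 1: g′(0.5) = 1; z₁ = 0.5 − 0.05·1 = 0.45
Step 2: g′(0.45) = 0.9; z₂ = 0.45 − 0.05·0.9 = 0.405
Step 3: g′(0.405) = 0.81; z₃ = 0.405 − 0.05·0.81 = 0.3645
Step 4: g′(0.3645) = 0.729; z₄ = 0.3645 − 0.05·0.729 = 0.32805
Step 5: g′(0.32805) = 0.6561; z₅ = 0.32805 − 0.05·0.6561 = 0.295245
g(0.295245) = 0.087169610025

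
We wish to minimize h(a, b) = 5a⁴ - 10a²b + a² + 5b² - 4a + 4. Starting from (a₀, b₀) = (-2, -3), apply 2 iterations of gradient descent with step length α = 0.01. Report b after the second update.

-1.99256

∇h = (20a³ - 20ab + 2a - 4, -10a² + 10b)
(a₁, b₁) = (-2, -3) − 0.01·(-288, -70) = (0.88, -2.3)
(a₂, b₂) = (0.88, -2.3) − 0.01·(51.86944, -30.744) = (0.3613056, -1.99256)
b = -1.99256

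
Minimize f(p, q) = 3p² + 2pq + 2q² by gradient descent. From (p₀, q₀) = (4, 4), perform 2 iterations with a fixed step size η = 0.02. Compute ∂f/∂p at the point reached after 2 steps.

23.104

∇f = (6p + 2q, 2p + 4q)
(p₁, q₁) = (4, 4) − 0.02·(32, 24) = (3.36, 3.52)
(p₂, q₂) = (3.36, 3.52) − 0.02·(27.2, 20.8) = (2.816, 3.104)
∂f/∂p at (2.816, 3.104) = 23.104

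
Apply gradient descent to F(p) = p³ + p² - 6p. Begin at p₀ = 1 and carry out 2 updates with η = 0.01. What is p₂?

F′(p) = 3p² + 2p - 6
p₁ = 1 − 0.01·(-1) = 1.01
p₂ = 1.01 − 0.01·(-0.9197) = 1.019197

1.019197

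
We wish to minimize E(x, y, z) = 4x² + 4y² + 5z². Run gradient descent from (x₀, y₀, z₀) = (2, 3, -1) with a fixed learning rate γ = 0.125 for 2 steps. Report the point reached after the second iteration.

∇E = (8x, 8y, 10z)
(x₁, y₁, z₁) = (2, 3, -1) − 0.125·(16, 24, -10) = (0, 0, 0.25)
(x₂, y₂, z₂) = (0, 0, 0.25) − 0.125·(0, 0, 2.5) = (0, 0, -0.0625)

(0, 0, -0.0625)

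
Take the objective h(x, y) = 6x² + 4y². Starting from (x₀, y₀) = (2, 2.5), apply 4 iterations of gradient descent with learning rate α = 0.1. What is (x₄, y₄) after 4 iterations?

(0.0032, 0.004)

∇h = (12x, 8y)
Step 1: at (2, 2.5), ∇h = (24, 20) → (2, 2.5) − 0.1·(24, 20) = (-0.4, 0.5)
Step 2: at (-0.4, 0.5), ∇h = (-4.8, 4) → (-0.4, 0.5) − 0.1·(-4.8, 4) = (0.08, 0.1)
Step 3: at (0.08, 0.1), ∇h = (0.96, 0.8) → (0.08, 0.1) − 0.1·(0.96, 0.8) = (-0.016, 0.02)
Step 4: at (-0.016, 0.02), ∇h = (-0.192, 0.16) → (-0.016, 0.02) − 0.1·(-0.192, 0.16) = (0.0032, 0.004)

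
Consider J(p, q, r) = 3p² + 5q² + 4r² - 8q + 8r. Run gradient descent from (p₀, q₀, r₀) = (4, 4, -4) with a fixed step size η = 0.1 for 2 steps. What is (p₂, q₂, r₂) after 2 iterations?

∇J = (6p, 10q - 8, 8r + 8)
Step 1: at (4, 4, -4), ∇J = (24, 32, -24) → (4, 4, -4) − 0.1·(24, 32, -24) = (1.6, 0.8, -1.6)
Step 2: at (1.6, 0.8, -1.6), ∇J = (9.6, 0, -4.8) → (1.6, 0.8, -1.6) − 0.1·(9.6, 0, -4.8) = (0.64, 0.8, -1.12)

(0.64, 0.8, -1.12)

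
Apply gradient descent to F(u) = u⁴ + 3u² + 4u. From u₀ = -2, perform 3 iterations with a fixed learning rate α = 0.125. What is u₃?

1159.2890625

F′(u) = 4u³ + 6u + 4
Step 1: F′(-2) = -40; u₁ = -2 − 0.125·(-40) = 3
Step 2: F′(3) = 130; u₂ = 3 − 0.125·130 = -13.25
Step 3: F′(-13.25) = -9380.3125; u₃ = -13.25 − 0.125·(-9380.3125) = 1159.2890625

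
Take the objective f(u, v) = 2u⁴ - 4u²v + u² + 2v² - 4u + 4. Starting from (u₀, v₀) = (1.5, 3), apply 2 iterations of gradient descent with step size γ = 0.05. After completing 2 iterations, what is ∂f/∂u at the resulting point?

∇f = (8u³ - 8uv + 2u - 4, -4u² + 4v)
Step 1: at (1.5, 3), ∇f = (-10, 3) → (1.5, 3) − 0.05·(-10, 3) = (2, 2.85)
Step 2: at (2, 2.85), ∇f = (18.4, -4.6) → (2, 2.85) − 0.05·(18.4, -4.6) = (1.08, 3.08)
∂f/∂u at (1.08, 3.08) = -18.373504

-18.373504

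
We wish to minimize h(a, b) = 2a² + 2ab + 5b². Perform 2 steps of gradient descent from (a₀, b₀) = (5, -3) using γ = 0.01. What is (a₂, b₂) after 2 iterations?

(4.7216, -2.6172)

∇h = (4a + 2b, 2a + 10b)
(a₁, b₁) = (5, -3) − 0.01·(14, -20) = (4.86, -2.8)
(a₂, b₂) = (4.86, -2.8) − 0.01·(13.84, -18.28) = (4.7216, -2.6172)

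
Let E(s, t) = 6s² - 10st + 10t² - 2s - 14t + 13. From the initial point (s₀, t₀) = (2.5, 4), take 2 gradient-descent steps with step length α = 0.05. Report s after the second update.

2.315

∇E = (12s - 10t - 2, -10s + 20t - 14)
Step 1: at (2.5, 4), ∇E = (-12, 41) → (2.5, 4) − 0.05·(-12, 41) = (3.1, 1.95)
Step 2: at (3.1, 1.95), ∇E = (15.7, -6) → (3.1, 1.95) − 0.05·(15.7, -6) = (2.315, 2.25)
s = 2.315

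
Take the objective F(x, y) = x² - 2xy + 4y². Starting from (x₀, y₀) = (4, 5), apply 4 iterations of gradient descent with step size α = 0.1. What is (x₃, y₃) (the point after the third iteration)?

∇F = (2x - 2y, -2x + 8y)
Step 1: at (4, 5), ∇F = (-2, 32) → (4, 5) − 0.1·(-2, 32) = (4.2, 1.8)
Step 2: at (4.2, 1.8), ∇F = (4.8, 6) → (4.2, 1.8) − 0.1·(4.8, 6) = (3.72, 1.2)
Step 3: at (3.72, 1.2), ∇F = (5.04, 2.16) → (3.72, 1.2) − 0.1·(5.04, 2.16) = (3.216, 0.984)

(3.216, 0.984)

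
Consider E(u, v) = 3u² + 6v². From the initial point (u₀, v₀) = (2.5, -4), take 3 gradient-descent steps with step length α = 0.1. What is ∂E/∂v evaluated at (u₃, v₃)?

0.384

∇E = (6u, 12v)
Step 1: at (2.5, -4), ∇E = (15, -48) → (2.5, -4) − 0.1·(15, -48) = (1, 0.8)
Step 2: at (1, 0.8), ∇E = (6, 9.6) → (1, 0.8) − 0.1·(6, 9.6) = (0.4, -0.16)
Step 3: at (0.4, -0.16), ∇E = (2.4, -1.92) → (0.4, -0.16) − 0.1·(2.4, -1.92) = (0.16, 0.032)
∂E/∂v at (0.16, 0.032) = 0.384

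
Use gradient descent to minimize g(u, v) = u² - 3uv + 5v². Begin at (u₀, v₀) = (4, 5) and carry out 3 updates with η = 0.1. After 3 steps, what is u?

3.719

∇g = (2u - 3v, -3u + 10v)
Step 1: at (4, 5), ∇g = (-7, 38) → (4, 5) − 0.1·(-7, 38) = (4.7, 1.2)
Step 2: at (4.7, 1.2), ∇g = (5.8, -2.1) → (4.7, 1.2) − 0.1·(5.8, -2.1) = (4.12, 1.41)
Step 3: at (4.12, 1.41), ∇g = (4.01, 1.74) → (4.12, 1.41) − 0.1·(4.01, 1.74) = (3.719, 1.236)
u = 3.719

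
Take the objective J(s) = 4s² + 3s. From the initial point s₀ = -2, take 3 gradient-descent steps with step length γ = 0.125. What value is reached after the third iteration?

J′(s) = 8s + 3
s₁ = -2 − 0.125·(-13) = -0.375
s₂ = -0.375 − 0.125·0 = -0.375
s₃ = -0.375 − 0.125·0 = -0.375

-0.375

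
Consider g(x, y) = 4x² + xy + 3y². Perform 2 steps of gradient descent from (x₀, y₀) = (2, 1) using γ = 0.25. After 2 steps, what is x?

∇g = (8x + y, x + 6y)
(x₁, y₁) = (2, 1) − 0.25·(17, 8) = (-2.25, -1)
(x₂, y₂) = (-2.25, -1) − 0.25·(-19, -8.25) = (2.5, 1.0625)
x = 2.5

2.5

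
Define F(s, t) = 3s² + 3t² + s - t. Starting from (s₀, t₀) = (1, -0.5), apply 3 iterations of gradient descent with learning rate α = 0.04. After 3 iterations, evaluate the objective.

∇F = (6s + 1, 6t - 1)
(s₁, t₁) = (1, -0.5) − 0.04·(7, -4) = (0.72, -0.34)
(s₂, t₂) = (0.72, -0.34) − 0.04·(5.32, -3.04) = (0.5072, -0.2184)
(s₃, t₃) = (0.5072, -0.2184) − 0.04·(4.0432, -2.3104) = (0.345472, -0.125984)
F(0.345472, -0.125984) = 0.87712461312

0.87712461312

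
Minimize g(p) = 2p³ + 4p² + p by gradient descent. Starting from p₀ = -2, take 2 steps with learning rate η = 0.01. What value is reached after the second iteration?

g′(p) = 6p² + 8p + 1
p₁ = -2 − 0.01·9 = -2.09
p₂ = -2.09 − 0.01·10.4886 = -2.194886

-2.194886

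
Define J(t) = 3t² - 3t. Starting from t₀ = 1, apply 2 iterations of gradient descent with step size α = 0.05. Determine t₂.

0.745

J′(t) = 6t - 3
Step 1: J′(1) = 3; t₁ = 1 − 0.05·3 = 0.85
Step 2: J′(0.85) = 2.1; t₂ = 0.85 − 0.05·2.1 = 0.745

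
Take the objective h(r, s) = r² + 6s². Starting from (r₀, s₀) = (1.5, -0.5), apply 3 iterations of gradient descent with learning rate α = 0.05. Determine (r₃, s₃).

∇h = (2r, 12s)
Step 1: at (1.5, -0.5), ∇h = (3, -6) → (1.5, -0.5) − 0.05·(3, -6) = (1.35, -0.2)
Step 2: at (1.35, -0.2), ∇h = (2.7, -2.4) → (1.35, -0.2) − 0.05·(2.7, -2.4) = (1.215, -0.08)
Step 3: at (1.215, -0.08), ∇h = (2.43, -0.96) → (1.215, -0.08) − 0.05·(2.43, -0.96) = (1.0935, -0.032)

(1.0935, -0.032)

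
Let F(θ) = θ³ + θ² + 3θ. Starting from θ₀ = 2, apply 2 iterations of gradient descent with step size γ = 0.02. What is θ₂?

F′(θ) = 3θ² + 2θ + 3
Step 1: F′(2) = 19; θ₁ = 2 − 0.02·19 = 1.62
Step 2: F′(1.62) = 14.1132; θ₂ = 1.62 − 0.02·14.1132 = 1.337736

1.337736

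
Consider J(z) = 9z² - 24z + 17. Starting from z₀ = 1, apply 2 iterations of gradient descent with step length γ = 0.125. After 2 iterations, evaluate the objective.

3.44140625

J′(z) = 18z - 24
z₁ = 1 − 0.125·(-6) = 1.75
z₂ = 1.75 − 0.125·7.5 = 0.8125
J(0.8125) = 3.44140625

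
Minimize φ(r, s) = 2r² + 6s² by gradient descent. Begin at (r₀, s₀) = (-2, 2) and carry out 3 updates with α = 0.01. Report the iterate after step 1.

∇φ = (4r, 12s)
Step 1: at (-2, 2), ∇φ = (-8, 24) → (-2, 2) − 0.01·(-8, 24) = (-1.92, 1.76)

(-1.92, 1.76)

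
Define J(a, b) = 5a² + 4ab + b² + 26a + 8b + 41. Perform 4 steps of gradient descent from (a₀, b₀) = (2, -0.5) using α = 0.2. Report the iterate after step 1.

∇J = (10a + 4b + 26, 4a + 2b + 8)
Step 1: at (2, -0.5), ∇J = (44, 15) → (2, -0.5) − 0.2·(44, 15) = (-6.8, -3.5)

(-6.8, -3.5)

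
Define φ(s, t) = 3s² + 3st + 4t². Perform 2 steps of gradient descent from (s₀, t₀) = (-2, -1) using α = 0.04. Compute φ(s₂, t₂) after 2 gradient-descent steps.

3.5344384

∇φ = (6s + 3t, 3s + 8t)
(s₁, t₁) = (-2, -1) − 0.04·(-15, -14) = (-1.4, -0.44)
(s₂, t₂) = (-1.4, -0.44) − 0.04·(-9.72, -7.72) = (-1.0112, -0.1312)
φ(-1.0112, -0.1312) = 3.5344384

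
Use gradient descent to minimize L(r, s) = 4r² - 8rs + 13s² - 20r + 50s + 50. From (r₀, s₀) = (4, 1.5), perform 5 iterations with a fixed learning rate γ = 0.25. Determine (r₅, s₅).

(6270.4375, -16491.984375)

∇L = (8r - 8s - 20, -8r + 26s + 50)
Step 1: at (4, 1.5), ∇L = (0, 57) → (4, 1.5) − 0.25·(0, 57) = (4, -12.75)
Step 2: at (4, -12.75), ∇L = (114, -313.5) → (4, -12.75) − 0.25·(114, -313.5) = (-24.5, 65.625)
Step 3: at (-24.5, 65.625), ∇L = (-741, 1952.25) → (-24.5, 65.625) − 0.25·(-741, 1952.25) = (160.75, -422.4375)
Step 4: at (160.75, -422.4375), ∇L = (4645.5, -12219.375) → (160.75, -422.4375) − 0.25·(4645.5, -12219.375) = (-1000.625, 2632.40625)
Step 5: at (-1000.625, 2632.40625), ∇L = (-29084.25, 76497.5625) → (-1000.625, 2632.40625) − 0.25·(-29084.25, 76497.5625) = (6270.4375, -16491.984375)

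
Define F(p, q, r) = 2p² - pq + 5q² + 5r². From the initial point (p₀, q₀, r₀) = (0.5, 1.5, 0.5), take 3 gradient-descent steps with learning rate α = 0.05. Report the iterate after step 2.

∇F = (4p - q, -p + 10q, 10r)
(p₁, q₁, r₁) = (0.5, 1.5, 0.5) − 0.05·(0.5, 14.5, 5) = (0.475, 0.775, 0.25)
(p₂, q₂, r₂) = (0.475, 0.775, 0.25) − 0.05·(1.125, 7.275, 2.5) = (0.41875, 0.41125, 0.125)

(0.41875, 0.41125, 0.125)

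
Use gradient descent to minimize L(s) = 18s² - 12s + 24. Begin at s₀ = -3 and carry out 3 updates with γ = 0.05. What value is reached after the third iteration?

2.04

L′(s) = 36s - 12
s₁ = -3 − 0.05·(-120) = 3
s₂ = 3 − 0.05·96 = -1.8
s₃ = -1.8 − 0.05·(-76.8) = 2.04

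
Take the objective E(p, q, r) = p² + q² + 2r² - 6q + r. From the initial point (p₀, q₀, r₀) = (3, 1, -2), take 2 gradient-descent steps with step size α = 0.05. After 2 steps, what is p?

2.43

∇E = (2p, 2q - 6, 4r + 1)
Step 1: at (3, 1, -2), ∇E = (6, -4, -7) → (3, 1, -2) − 0.05·(6, -4, -7) = (2.7, 1.2, -1.65)
Step 2: at (2.7, 1.2, -1.65), ∇E = (5.4, -3.6, -5.6) → (2.7, 1.2, -1.65) − 0.05·(5.4, -3.6, -5.6) = (2.43, 1.38, -1.37)
p = 2.43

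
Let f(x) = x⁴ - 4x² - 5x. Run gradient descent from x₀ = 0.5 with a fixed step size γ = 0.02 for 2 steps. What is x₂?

0.85313896

f′(x) = 4x³ - 8x - 5
Step 1: f′(0.5) = -8.5; x₁ = 0.5 − 0.02·(-8.5) = 0.67
Step 2: f′(0.67) = -9.156948; x₂ = 0.67 − 0.02·(-9.156948) = 0.85313896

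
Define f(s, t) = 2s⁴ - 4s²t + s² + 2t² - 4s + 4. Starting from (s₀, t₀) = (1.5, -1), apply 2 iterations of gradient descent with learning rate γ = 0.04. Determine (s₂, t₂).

(0.14467456, -0.403136)

∇f = (8s³ - 8st + 2s - 4, -4s² + 4t)
(s₁, t₁) = (1.5, -1) − 0.04·(38, -13) = (-0.02, -0.48)
(s₂, t₂) = (-0.02, -0.48) − 0.04·(-4.116864, -1.9216) = (0.14467456, -0.403136)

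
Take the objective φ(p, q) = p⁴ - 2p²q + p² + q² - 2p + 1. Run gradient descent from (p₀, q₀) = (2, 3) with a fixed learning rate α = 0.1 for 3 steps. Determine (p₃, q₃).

(1.1216512, 2.91488)

∇φ = (4p³ - 4pq + 2p - 2, -2p² + 2q)
(p₁, q₁) = (2, 3) − 0.1·(10, -2) = (1, 3.2)
(p₂, q₂) = (1, 3.2) − 0.1·(-8.8, 4.4) = (1.88, 2.76)
(p₃, q₃) = (1.88, 2.76) − 0.1·(7.583488, -1.5488) = (1.1216512, 2.91488)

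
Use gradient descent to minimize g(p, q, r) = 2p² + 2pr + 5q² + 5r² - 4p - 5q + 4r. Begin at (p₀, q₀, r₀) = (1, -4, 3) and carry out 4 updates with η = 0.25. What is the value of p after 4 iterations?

∇g = (4p + 2r - 4, 10q - 5, 2p + 10r + 4)
Step 1: at (1, -4, 3), ∇g = (6, -45, 36) → (1, -4, 3) − 0.25·(6, -45, 36) = (-0.5, 7.25, -6)
Step 2: at (-0.5, 7.25, -6), ∇g = (-18, 67.5, -57) → (-0.5, 7.25, -6) − 0.25·(-18, 67.5, -57) = (4, -9.625, 8.25)
Step 3: at (4, -9.625, 8.25), ∇g = (28.5, -101.25, 94.5) → (4, -9.625, 8.25) − 0.25·(28.5, -101.25, 94.5) = (-3.125, 15.6875, -15.375)
Step 4: at (-3.125, 15.6875, -15.375), ∇g = (-47.25, 151.875, -156) → (-3.125, 15.6875, -15.375) − 0.25·(-47.25, 151.875, -156) = (8.6875, -22.28125, 23.625)
p = 8.6875

8.6875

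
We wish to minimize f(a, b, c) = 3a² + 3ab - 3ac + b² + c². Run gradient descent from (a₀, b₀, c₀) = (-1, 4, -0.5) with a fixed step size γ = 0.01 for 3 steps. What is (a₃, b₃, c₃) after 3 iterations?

(-1.209277, 3.859523, -0.565351)

∇f = (6a + 3b - 3c, 3a + 2b, -3a + 2c)
(a₁, b₁, c₁) = (-1, 4, -0.5) − 0.01·(7.5, 5, 2) = (-1.075, 3.95, -0.52)
(a₂, b₂, c₂) = (-1.075, 3.95, -0.52) − 0.01·(6.96, 4.675, 2.185) = (-1.1446, 3.90325, -0.54185)
(a₃, b₃, c₃) = (-1.1446, 3.90325, -0.54185) − 0.01·(6.4677, 4.3727, 2.3501) = (-1.209277, 3.859523, -0.565351)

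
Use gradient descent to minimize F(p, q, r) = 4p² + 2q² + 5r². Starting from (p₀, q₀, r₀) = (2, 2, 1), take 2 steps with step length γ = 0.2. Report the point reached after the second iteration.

∇F = (8p, 4q, 10r)
(p₁, q₁, r₁) = (2, 2, 1) − 0.2·(16, 8, 10) = (-1.2, 0.4, -1)
(p₂, q₂, r₂) = (-1.2, 0.4, -1) − 0.2·(-9.6, 1.6, -10) = (0.72, 0.08, 1)

(0.72, 0.08, 1)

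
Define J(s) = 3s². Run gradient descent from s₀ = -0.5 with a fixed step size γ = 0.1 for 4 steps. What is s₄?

-0.0128

J′(s) = 6s
s₁ = -0.5 − 0.1·(-3) = -0.2
s₂ = -0.2 − 0.1·(-1.2) = -0.08
s₃ = -0.08 − 0.1·(-0.48) = -0.032
s₄ = -0.032 − 0.1·(-0.192) = -0.0128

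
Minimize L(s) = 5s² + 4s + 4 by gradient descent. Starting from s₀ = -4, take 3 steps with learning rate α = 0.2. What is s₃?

3.2

L′(s) = 10s + 4
Step 1: L′(-4) = -36; s₁ = -4 − 0.2·(-36) = 3.2
Step 2: L′(3.2) = 36; s₂ = 3.2 − 0.2·36 = -4
Step 3: L′(-4) = -36; s₃ = -4 − 0.2·(-36) = 3.2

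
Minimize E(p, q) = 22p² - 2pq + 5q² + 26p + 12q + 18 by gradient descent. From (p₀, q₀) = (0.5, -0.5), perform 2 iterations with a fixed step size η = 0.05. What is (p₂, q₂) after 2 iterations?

∇E = (44p - 2q + 26, -2p + 10q + 12)
Step 1: at (0.5, -0.5), ∇E = (49, 6) → (0.5, -0.5) − 0.05·(49, 6) = (-1.95, -0.8)
Step 2: at (-1.95, -0.8), ∇E = (-58.2, 7.9) → (-1.95, -0.8) − 0.05·(-58.2, 7.9) = (0.96, -1.195)

(0.96, -1.195)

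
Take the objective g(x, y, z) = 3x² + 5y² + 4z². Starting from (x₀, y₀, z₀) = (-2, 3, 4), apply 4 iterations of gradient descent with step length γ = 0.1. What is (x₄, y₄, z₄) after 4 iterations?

∇g = (6x, 10y, 8z)
(x₁, y₁, z₁) = (-2, 3, 4) − 0.1·(-12, 30, 32) = (-0.8, 0, 0.8)
(x₂, y₂, z₂) = (-0.8, 0, 0.8) − 0.1·(-4.8, 0, 6.4) = (-0.32, 0, 0.16)
(x₃, y₃, z₃) = (-0.32, 0, 0.16) − 0.1·(-1.92, 0, 1.28) = (-0.128, 0, 0.032)
(x₄, y₄, z₄) = (-0.128, 0, 0.032) − 0.1·(-0.768, 0, 0.256) = (-0.0512, 0, 0.0064)

(-0.0512, 0, 0.0064)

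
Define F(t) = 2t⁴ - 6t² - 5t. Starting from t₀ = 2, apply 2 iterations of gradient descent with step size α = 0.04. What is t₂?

1.01888

F′(t) = 8t³ - 12t - 5
Step 1: F′(2) = 35; t₁ = 2 − 0.04·35 = 0.6
Step 2: F′(0.6) = -10.472; t₂ = 0.6 − 0.04·(-10.472) = 1.01888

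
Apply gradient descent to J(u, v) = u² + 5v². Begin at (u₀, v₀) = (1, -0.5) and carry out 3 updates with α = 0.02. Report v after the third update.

-0.256

∇J = (2u, 10v)
Step 1: at (1, -0.5), ∇J = (2, -5) → (1, -0.5) − 0.02·(2, -5) = (0.96, -0.4)
Step 2: at (0.96, -0.4), ∇J = (1.92, -4) → (0.96, -0.4) − 0.02·(1.92, -4) = (0.9216, -0.32)
Step 3: at (0.9216, -0.32), ∇J = (1.8432, -3.2) → (0.9216, -0.32) − 0.02·(1.8432, -3.2) = (0.884736, -0.256)
v = -0.256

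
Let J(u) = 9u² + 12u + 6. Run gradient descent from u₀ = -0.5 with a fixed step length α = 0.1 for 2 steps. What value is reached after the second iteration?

J′(u) = 18u + 12
u₁ = -0.5 − 0.1·3 = -0.8
u₂ = -0.8 − 0.1·(-2.4) = -0.56

-0.56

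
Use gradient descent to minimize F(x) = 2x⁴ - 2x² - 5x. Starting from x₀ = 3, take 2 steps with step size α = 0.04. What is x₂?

33.49405952

F′(x) = 8x³ - 4x - 5
x₁ = 3 − 0.04·199 = -4.96
x₂ = -4.96 − 0.04·(-961.351488) = 33.49405952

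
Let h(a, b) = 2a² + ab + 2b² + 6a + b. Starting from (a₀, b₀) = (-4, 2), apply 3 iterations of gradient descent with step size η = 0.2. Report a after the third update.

∇h = (4a + b + 6, a + 4b + 1)
(a₁, b₁) = (-4, 2) − 0.2·(-8, 5) = (-2.4, 1)
(a₂, b₂) = (-2.4, 1) − 0.2·(-2.6, 2.6) = (-1.88, 0.48)
(a₃, b₃) = (-1.88, 0.48) − 0.2·(-1.04, 1.04) = (-1.672, 0.272)
a = -1.672

-1.672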